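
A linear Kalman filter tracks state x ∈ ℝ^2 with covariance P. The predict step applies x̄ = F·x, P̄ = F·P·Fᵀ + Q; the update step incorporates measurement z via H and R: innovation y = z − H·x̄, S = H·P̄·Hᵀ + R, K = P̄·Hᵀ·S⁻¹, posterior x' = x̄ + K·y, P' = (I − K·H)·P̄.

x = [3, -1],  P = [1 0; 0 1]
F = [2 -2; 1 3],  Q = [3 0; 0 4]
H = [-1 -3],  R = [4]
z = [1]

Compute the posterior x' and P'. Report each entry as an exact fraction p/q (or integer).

x' = [105/13, -38/13]
P' = [1286/117 -430/117; -430/117 194/117]

x̄ = F·x = [8, 0]
P̄ = F·P·Fᵀ + Q = [11 -4; -4 14]
y = z − H·x̄ = [9]
S = H·P̄·Hᵀ + R = [117]
K = P̄·Hᵀ·S⁻¹ = [1/117; -38/117]
x' = x̄ + K·y = [105/13, -38/13]
P' = (I − K·H)·P̄ = [1286/117 -430/117; -430/117 194/117]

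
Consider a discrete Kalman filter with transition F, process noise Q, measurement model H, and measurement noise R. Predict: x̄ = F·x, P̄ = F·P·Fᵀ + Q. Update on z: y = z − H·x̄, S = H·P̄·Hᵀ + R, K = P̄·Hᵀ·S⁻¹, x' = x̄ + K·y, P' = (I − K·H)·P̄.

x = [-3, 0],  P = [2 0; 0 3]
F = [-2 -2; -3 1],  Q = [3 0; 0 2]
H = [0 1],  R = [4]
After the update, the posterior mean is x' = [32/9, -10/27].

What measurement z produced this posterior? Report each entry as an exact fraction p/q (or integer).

x̄ = F·x = [6, 9]
P̄ = F·P·Fᵀ + Q = [23 6; 6 23]
S = H·P̄·Hᵀ + R = [27]
K = P̄·Hᵀ·S⁻¹ = [2/9; 23/27]
x' − x̄ = [-22/9, -253/27] = K·y
y = (KᵀK)⁻¹·Kᵀ·(x' − x̄) = [-11]
z = y + H·x̄ = [-11] + [9] = [-2]

z = [-2]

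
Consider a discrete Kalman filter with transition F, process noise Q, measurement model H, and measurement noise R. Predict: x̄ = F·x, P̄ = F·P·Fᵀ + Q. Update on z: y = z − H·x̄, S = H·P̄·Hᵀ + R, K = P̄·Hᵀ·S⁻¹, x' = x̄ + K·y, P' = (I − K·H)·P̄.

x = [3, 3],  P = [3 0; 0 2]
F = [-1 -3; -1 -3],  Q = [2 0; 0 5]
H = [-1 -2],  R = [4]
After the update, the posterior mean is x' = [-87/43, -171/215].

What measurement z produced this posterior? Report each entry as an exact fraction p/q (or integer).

z = [3]

x̄ = F·x = [-12, -12]
P̄ = F·P·Fᵀ + Q = [23 21; 21 26]
S = H·P̄·Hᵀ + R = [215]
K = P̄·Hᵀ·S⁻¹ = [-13/43; -73/215]
x' − x̄ = [429/43, 2409/215] = K·y
y = (KᵀK)⁻¹·Kᵀ·(x' − x̄) = [-33]
z = y + H·x̄ = [-33] + [36] = [3]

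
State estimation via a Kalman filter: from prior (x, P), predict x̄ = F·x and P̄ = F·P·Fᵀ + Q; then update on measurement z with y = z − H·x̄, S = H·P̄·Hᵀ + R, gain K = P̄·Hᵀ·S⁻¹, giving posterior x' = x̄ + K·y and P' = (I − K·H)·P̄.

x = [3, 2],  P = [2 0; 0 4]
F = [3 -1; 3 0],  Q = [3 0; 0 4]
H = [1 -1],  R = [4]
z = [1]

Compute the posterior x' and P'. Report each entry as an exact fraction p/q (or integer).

x' = [42/5, 41/5]
P' = [326/15 298/15; 298/15 314/15]

x̄ = F·x = [7, 9]
P̄ = F·P·Fᵀ + Q = [25 18; 18 22]
y = z − H·x̄ = [3]
S = H·P̄·Hᵀ + R = [15]
K = P̄·Hᵀ·S⁻¹ = [7/15; -4/15]
x' = x̄ + K·y = [42/5, 41/5]
P' = (I − K·H)·P̄ = [326/15 298/15; 298/15 314/15]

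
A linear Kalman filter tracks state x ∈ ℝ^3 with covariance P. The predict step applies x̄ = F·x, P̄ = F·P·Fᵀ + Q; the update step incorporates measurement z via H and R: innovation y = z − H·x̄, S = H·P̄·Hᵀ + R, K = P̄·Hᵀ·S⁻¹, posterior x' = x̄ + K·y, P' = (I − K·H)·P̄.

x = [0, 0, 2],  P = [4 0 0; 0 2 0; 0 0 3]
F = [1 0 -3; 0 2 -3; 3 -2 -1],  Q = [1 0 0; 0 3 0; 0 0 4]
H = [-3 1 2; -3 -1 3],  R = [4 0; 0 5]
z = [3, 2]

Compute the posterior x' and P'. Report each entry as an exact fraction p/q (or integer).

x' = [-102/23, -2, -199/46]
P' = [25282/989 659/43 60417/1978; 659/43 1408/129 1577/86; 60417/1978 1577/86 36442/989]

x̄ = F·x = [-6, -6, -2]
P̄ = F·P·Fᵀ + Q = [32 27 21; 27 38 1; 21 1 51]
y = z − H·x̄ = [-5, -16]
S = H·P̄·Hᵀ + R = [124 242; 242 568]
K = P̄·Hᵀ·S⁻¹ = [-68/989 -151/1978; 52/129 -97/258; 197/1978 113/989]
x' = x̄ + K·y = [-102/23, -2, -199/46]
P' = (I − K·H)·P̄ = [25282/989 659/43 60417/1978; 659/43 1408/129 1577/86; 60417/1978 1577/86 36442/989]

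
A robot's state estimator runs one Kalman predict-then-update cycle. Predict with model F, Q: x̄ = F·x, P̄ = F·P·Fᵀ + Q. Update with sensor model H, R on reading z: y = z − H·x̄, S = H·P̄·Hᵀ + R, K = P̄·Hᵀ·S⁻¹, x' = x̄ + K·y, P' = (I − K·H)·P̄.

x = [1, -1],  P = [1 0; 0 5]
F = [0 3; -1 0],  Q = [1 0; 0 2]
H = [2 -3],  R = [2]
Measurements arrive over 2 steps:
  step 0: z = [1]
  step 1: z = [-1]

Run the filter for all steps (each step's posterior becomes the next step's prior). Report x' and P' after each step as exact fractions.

step 0: x' = [-271/213, -83/71], P' = [1334/213 276/71; 276/71 186/71]
step 1: x' = [-9805/11169, -2581/11169], P' = [23177/11169 13460/11169; 13460/11169 10112/11169]

step 0: x̄ = F·x = [-3, -1]
step 0: P̄ = F·P·Fᵀ + Q = [46 0; 0 3]
step 0: y = z − H·x̄ = [4]
step 0: S = H·P̄·Hᵀ + R = [213]
step 0: K = P̄·Hᵀ·S⁻¹ = [92/213; -3/71]
step 0: x' = x̄ + K·y = [-271/213, -83/71]
step 0: P' = (I − K·H)·P̄ = [1334/213 276/71; 276/71 186/71]
step 1: x̄ = F·x = [-249/71, 271/213]
step 1: P̄ = F·P·Fᵀ + Q = [1745/71 -828/71; -828/71 1760/213]
step 1: y = z − H·x̄ = [698/71]
step 1: S = H·P̄·Hᵀ + R = [22338/71]
step 1: K = P̄·Hᵀ·S⁻¹ = [2987/11169; -1708/11169]
step 1: x' = x̄ + K·y = [-9805/11169, -2581/11169]
step 1: P' = (I − K·H)·P̄ = [23177/11169 13460/11169; 13460/11169 10112/11169]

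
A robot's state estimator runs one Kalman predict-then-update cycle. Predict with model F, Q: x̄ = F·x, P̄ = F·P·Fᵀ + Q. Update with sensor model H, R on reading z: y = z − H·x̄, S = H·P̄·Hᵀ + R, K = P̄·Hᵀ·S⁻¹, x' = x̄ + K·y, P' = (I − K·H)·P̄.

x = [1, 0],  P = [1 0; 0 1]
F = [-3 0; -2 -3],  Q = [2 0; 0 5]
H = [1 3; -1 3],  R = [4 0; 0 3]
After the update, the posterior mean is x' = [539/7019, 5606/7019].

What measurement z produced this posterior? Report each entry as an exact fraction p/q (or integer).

z = [3, 2]

x̄ = F·x = [-3, -2]
P̄ = F·P·Fᵀ + Q = [11 6; 6 18]
S = H·P̄·Hᵀ + R = [213 151; 151 140]
K = P̄·Hᵀ·S⁻¹ = [3003/7019 -2888/7019; 1152/7019 1164/7019]
x' − x̄ = [21596/7019, 19644/7019] = K·y
y = (KᵀK)⁻¹·Kᵀ·(x' − x̄) = [12, 5]
z = y + H·x̄ = [12, 5] + [-9, -3] = [3, 2]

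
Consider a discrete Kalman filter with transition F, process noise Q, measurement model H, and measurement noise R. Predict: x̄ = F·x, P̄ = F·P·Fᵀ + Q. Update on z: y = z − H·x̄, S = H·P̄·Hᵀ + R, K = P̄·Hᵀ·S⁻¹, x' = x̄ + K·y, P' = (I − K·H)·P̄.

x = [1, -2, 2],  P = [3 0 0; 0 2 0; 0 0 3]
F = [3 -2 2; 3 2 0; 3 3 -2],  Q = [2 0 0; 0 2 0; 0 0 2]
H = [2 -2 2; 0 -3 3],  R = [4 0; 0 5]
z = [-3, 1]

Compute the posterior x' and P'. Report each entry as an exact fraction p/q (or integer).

x' = [-5701/3984, -17885/3984, -52081/11952]
P' = [1001/664 369/664 37/1992; 369/664 16409/664 49277/1992; 37/1992 49277/1992 151201/5976]

x̄ = F·x = [11, -1, -7]
P̄ = F·P·Fᵀ + Q = [49 19 3; 19 37 39; 3 39 59]
y = z − H·x̄ = [-13, 19]
S = H·P̄·Hᵀ + R = [144 12; 12 167]
K = P̄·Hᵀ·S⁻¹ = [1933/3984 -107/332; 1157/3984 5/332; 3481/11952 337/996]
x' = x̄ + K·y = [-5701/3984, -17885/3984, -52081/11952]
P' = (I − K·H)·P̄ = [1001/664 369/664 37/1992; 369/664 16409/664 49277/1992; 37/1992 49277/1992 151201/5976]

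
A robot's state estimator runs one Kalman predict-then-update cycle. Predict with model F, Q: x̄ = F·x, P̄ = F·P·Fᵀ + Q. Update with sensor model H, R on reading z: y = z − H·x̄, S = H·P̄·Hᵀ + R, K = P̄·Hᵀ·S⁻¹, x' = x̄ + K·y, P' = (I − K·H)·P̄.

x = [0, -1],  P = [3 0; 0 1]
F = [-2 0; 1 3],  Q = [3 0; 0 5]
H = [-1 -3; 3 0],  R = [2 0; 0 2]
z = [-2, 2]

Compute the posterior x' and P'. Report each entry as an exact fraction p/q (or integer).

x' = [11940/18277, 7188/18277]
P' = [4002/18277 -1338/18277; -1338/18277 4448/18277]

x̄ = F·x = [0, -3]
P̄ = F·P·Fᵀ + Q = [15 -6; -6 17]
y = z − H·x̄ = [-11, 2]
S = H·P̄·Hᵀ + R = [134 9; 9 137]
K = P̄·Hᵀ·S⁻¹ = [6/18277 6003/18277; -6003/18277 -2007/18277]
x' = x̄ + K·y = [11940/18277, 7188/18277]
P' = (I − K·H)·P̄ = [4002/18277 -1338/18277; -1338/18277 4448/18277]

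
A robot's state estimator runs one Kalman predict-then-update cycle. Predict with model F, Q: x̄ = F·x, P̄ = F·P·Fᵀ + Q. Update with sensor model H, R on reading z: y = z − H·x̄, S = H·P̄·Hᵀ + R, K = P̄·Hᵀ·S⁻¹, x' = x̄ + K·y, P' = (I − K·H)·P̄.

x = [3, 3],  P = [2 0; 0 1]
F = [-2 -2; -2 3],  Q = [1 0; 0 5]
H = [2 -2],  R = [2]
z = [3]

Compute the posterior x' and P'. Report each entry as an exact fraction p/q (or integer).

x̄ = F·x = [-12, 3]
P̄ = F·P·Fᵀ + Q = [13 2; 2 22]
y = z − H·x̄ = [33]
S = H·P̄·Hᵀ + R = [126]
K = P̄·Hᵀ·S⁻¹ = [11/63; -20/63]
x' = x̄ + K·y = [-131/21, -157/21]
P' = (I − K·H)·P̄ = [577/63 566/63; 566/63 586/63]

x' = [-131/21, -157/21]
P' = [577/63 566/63; 566/63 586/63]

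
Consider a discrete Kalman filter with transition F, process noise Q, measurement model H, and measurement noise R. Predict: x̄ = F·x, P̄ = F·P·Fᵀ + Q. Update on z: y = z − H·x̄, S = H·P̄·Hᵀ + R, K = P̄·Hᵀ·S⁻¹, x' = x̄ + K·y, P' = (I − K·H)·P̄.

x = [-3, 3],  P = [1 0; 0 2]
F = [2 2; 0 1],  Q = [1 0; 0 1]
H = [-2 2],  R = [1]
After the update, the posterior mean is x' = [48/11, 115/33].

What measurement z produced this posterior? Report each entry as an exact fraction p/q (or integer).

z = [-2]

x̄ = F·x = [0, 3]
P̄ = F·P·Fᵀ + Q = [13 4; 4 3]
S = H·P̄·Hᵀ + R = [33]
K = P̄·Hᵀ·S⁻¹ = [-6/11; -2/33]
x' − x̄ = [48/11, 16/33] = K·y
y = (KᵀK)⁻¹·Kᵀ·(x' − x̄) = [-8]
z = y + H·x̄ = [-8] + [6] = [-2]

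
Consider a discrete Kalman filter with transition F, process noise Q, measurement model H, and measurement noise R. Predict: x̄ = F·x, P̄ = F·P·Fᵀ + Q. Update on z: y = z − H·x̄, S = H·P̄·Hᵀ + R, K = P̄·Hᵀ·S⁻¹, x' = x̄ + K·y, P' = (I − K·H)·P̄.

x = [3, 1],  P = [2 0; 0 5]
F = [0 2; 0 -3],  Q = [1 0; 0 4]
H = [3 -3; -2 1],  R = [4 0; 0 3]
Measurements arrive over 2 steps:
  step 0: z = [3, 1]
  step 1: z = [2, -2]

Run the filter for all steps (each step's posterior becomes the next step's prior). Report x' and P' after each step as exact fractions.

step 0: x̄ = F·x = [2, -3]
step 0: P̄ = F·P·Fᵀ + Q = [21 -30; -30 49]
step 0: y = z − H·x̄ = [-12, 8]
step 0: S = H·P̄·Hᵀ + R = [1174 -543; -543 256]
step 0: K = P̄·Hᵀ·S⁻¹ = [72/5695 -1449/5695; -297/1139 -145/1139]
step 0: x' = x̄ + K·y = [-1066/5695, -1013/1139]
step 0: P' = (I − K·H)·P̄ = [4251/5695 831/1139; 831/1139 1227/1139]
step 1: x̄ = F·x = [-2026/1139, 3039/1139]
step 1: P̄ = F·P·Fᵀ + Q = [6047/1139 -7362/1139; -7362/1139 15599/1139]
step 1: y = z − H·x̄ = [17473/1139, -9369/1139]
step 1: S = H·P̄·Hᵀ + R = [331886/1139 -149337/1139; -149337/1139 72652/1139]
step 1: K = P̄·Hᵀ·S⁻¹ = [14988/1589677 -394903/1589677; -418035/1589677 -195787/1589677]
step 1: x' = x̄ + K·y = [650611/1589677, -560991/1589677]
step 1: P' = (I − K·H)·P̄ = [1164725/1589677 1144741/1589677; 1144741/1589677 1702121/1589677]

step 0: x' = [-1066/5695, -1013/1139], P' = [4251/5695 831/1139; 831/1139 1227/1139]
step 1: x' = [650611/1589677, -560991/1589677], P' = [1164725/1589677 1144741/1589677; 1144741/1589677 1702121/1589677]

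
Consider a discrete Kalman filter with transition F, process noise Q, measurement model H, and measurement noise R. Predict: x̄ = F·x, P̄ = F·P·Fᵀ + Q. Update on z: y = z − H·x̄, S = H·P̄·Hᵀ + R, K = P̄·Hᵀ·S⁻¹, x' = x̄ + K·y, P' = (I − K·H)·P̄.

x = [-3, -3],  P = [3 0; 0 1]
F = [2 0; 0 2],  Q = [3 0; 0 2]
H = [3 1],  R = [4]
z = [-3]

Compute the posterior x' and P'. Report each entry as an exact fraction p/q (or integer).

x' = [15/29, -744/145]
P' = [30/29 -54/29; -54/29 834/145]

x̄ = F·x = [-6, -6]
P̄ = F·P·Fᵀ + Q = [15 0; 0 6]
y = z − H·x̄ = [21]
S = H·P̄·Hᵀ + R = [145]
K = P̄·Hᵀ·S⁻¹ = [9/29; 6/145]
x' = x̄ + K·y = [15/29, -744/145]
P' = (I − K·H)·P̄ = [30/29 -54/29; -54/29 834/145]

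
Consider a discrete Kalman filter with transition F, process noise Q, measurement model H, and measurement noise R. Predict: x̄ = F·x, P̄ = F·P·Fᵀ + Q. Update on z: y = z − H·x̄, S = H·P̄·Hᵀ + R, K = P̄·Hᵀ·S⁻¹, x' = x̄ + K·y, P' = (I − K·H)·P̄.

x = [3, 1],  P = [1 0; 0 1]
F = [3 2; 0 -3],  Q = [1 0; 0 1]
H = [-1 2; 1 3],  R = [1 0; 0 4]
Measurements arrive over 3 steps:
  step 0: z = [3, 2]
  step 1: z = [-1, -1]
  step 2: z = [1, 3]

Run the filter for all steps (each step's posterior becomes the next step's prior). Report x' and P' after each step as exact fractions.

step 0: x' = [-57/373, 441/373], P' = [332/373 62/373; 62/373 70/373]
step 1: x' = [-34478/288947, -187759/288947], P' = [248215/288947 42223/288947; 42223/288947 50147/288947]
step 2: x' = [111692473/209397583, 175281632/209397583], P' = [179696009/209397583 30631529/209397583; 30631529/209397583 36316165/209397583]

step 0: x̄ = F·x = [11, -3]
step 0: P̄ = F·P·Fᵀ + Q = [14 -6; -6 10]
step 0: y = z − H·x̄ = [20, 0]
step 0: S = H·P̄·Hᵀ + R = [79 52; 52 72]
step 0: K = P̄·Hᵀ·S⁻¹ = [-208/373 259/746; 78/373 68/373]
step 0: x' = x̄ + K·y = [-57/373, 441/373]
step 0: P' = (I − K·H)·P̄ = [332/373 62/373; 62/373 70/373]
step 1: x̄ = F·x = [711/373, -1323/373]
step 1: P̄ = F·P·Fᵀ + Q = [4385/373 -978/373; -978/373 1003/373]
step 1: y = z − H·x̄ = [8, 2885/373]
step 1: S = H·P̄·Hᵀ + R = [34 7; 7 9036/373]
step 1: K = P̄·Hᵀ·S⁻¹ = [-163769/288947 93721/288947; 58071/288947 48166/288947]
step 1: x' = x̄ + K·y = [-34478/288947, -187759/288947]
step 1: P' = (I − K·H)·P̄ = [248215/288947 42223/288947; 42223/288947 50147/288947]
step 2: x̄ = F·x = [-478952/288947, 563277/288947]
step 2: P̄ = F·P·Fᵀ + Q = [3230146/288947 -680889/288947; -680889/288947 740270/288947]
step 2: y = z − H·x̄ = [-1316559/288947, -344038/288947]
step 2: S = H·P̄·Hᵀ + R = [9203729/288947 1892363/288947; 1892363/288947 6963030/288947]
step 2: K = P̄·Hᵀ·S⁻¹ = [-118432951/209397583 67897649/209397583; 42000801/209397583 34895006/209397583]
step 2: x' = x̄ + K·y = [111692473/209397583, 175281632/209397583]
step 2: P' = (I − K·H)·P̄ = [179696009/209397583 30631529/209397583; 30631529/209397583 36316165/209397583]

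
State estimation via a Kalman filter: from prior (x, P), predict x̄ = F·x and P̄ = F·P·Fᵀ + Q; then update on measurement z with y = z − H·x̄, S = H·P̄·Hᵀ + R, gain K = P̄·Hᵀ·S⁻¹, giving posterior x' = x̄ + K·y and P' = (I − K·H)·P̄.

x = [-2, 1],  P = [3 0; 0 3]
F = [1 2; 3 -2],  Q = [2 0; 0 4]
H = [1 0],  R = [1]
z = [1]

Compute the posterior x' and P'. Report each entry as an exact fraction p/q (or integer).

x' = [17/18, -49/6]
P' = [17/18 -1/6; -1/6 85/2]

x̄ = F·x = [0, -8]
P̄ = F·P·Fᵀ + Q = [17 -3; -3 43]
y = z − H·x̄ = [1]
S = H·P̄·Hᵀ + R = [18]
K = P̄·Hᵀ·S⁻¹ = [17/18; -1/6]
x' = x̄ + K·y = [17/18, -49/6]
P' = (I − K·H)·P̄ = [17/18 -1/6; -1/6 85/2]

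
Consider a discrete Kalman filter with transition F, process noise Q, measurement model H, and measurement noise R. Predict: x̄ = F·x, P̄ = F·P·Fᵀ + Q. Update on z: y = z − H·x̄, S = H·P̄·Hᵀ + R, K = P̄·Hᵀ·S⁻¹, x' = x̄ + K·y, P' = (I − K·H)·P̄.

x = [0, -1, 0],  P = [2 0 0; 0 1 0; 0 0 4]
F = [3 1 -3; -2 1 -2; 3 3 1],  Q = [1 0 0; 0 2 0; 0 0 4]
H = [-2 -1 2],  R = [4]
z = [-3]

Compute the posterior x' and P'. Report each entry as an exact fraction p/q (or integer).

x' = [-1, -1, -3]
P' = [13359/443 -3550/443 11370/443; -3550/443 4392/443 -1528/443; 11370/443 -1528/443 10744/443]

x̄ = F·x = [-1, -1, -3]
P̄ = F·P·Fᵀ + Q = [56 13 9; 13 27 -17; 9 -17 35]
y = z − H·x̄ = [0]
S = H·P̄·Hᵀ + R = [443]
K = P̄·Hᵀ·S⁻¹ = [-107/443; -87/443; 69/443]
x' = x̄ + K·y = [-1, -1, -3]
P' = (I − K·H)·P̄ = [13359/443 -3550/443 11370/443; -3550/443 4392/443 -1528/443; 11370/443 -1528/443 10744/443]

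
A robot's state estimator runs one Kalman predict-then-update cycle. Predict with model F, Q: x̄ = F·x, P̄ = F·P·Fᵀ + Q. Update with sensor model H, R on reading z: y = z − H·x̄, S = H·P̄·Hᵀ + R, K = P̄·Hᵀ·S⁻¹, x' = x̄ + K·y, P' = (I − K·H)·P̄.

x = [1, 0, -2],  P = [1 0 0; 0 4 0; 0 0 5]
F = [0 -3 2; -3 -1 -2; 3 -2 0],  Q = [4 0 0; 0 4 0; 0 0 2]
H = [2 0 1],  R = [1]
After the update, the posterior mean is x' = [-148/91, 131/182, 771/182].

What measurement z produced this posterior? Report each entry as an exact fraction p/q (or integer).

x̄ = F·x = [-4, 1, 3]
P̄ = F·P·Fᵀ + Q = [60 -8 24; -8 37 -1; 24 -1 27]
S = H·P̄·Hᵀ + R = [364]
K = P̄·Hᵀ·S⁻¹ = [36/91; -17/364; 75/364]
x' − x̄ = [216/91, -51/182, 225/182] = K·y
y = (KᵀK)⁻¹·Kᵀ·(x' − x̄) = [6]
z = y + H·x̄ = [6] + [-5] = [1]

z = [1]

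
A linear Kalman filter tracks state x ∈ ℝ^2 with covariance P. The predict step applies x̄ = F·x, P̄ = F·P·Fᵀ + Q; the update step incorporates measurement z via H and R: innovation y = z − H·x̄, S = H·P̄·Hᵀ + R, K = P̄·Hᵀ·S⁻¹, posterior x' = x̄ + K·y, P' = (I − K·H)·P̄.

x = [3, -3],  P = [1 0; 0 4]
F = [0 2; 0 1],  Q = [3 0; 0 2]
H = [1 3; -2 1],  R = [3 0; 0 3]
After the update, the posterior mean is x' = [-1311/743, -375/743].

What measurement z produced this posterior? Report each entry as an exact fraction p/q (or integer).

x̄ = F·x = [-6, -3]
P̄ = F·P·Fᵀ + Q = [19 8; 8 6]
S = H·P̄·Hᵀ + R = [124 -60; -60 53]
K = P̄·Hᵀ·S⁻¹ = [479/2972 -285/743; 389/1486 80/743]
x' − x̄ = [3147/743, 1854/743] = K·y
y = (KᵀK)⁻¹·Kᵀ·(x' − x̄) = [12, -6]
z = y + H·x̄ = [12, -6] + [-15, 9] = [-3, 3]

z = [-3, 3]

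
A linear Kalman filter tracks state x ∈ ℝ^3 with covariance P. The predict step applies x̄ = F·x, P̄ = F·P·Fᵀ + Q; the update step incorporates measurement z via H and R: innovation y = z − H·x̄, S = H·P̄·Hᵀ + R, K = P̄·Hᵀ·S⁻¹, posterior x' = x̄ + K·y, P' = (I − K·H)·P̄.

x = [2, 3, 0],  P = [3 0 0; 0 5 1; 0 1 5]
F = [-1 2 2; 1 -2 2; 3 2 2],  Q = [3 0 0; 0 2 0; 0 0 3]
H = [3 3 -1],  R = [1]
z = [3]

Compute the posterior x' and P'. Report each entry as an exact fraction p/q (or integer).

x' = [1967/278, -829/556, 3831/278]
P' = [4257/139 -6135/278 3540/139; -6135/278 11923/556 -567/278; 3540/139 -567/278 9753/139]

x̄ = F·x = [4, -4, 12]
P̄ = F·P·Fᵀ + Q = [54 -3 39; -3 37 9; 39 9 78]
y = z − H·x̄ = [15]
S = H·P̄·Hᵀ + R = [556]
K = P̄·Hᵀ·S⁻¹ = [57/278; 93/556; 33/278]
x' = x̄ + K·y = [1967/278, -829/556, 3831/278]
P' = (I − K·H)·P̄ = [4257/139 -6135/278 3540/139; -6135/278 11923/556 -567/278; 3540/139 -567/278 9753/139]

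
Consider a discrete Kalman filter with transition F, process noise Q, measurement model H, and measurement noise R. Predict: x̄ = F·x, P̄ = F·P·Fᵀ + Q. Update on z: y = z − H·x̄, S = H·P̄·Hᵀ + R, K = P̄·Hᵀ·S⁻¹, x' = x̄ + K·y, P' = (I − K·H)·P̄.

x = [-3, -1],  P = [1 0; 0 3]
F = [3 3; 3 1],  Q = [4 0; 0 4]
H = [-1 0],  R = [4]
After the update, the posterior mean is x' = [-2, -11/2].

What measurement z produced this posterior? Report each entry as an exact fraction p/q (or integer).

x̄ = F·x = [-12, -10]
P̄ = F·P·Fᵀ + Q = [40 18; 18 16]
S = H·P̄·Hᵀ + R = [44]
K = P̄·Hᵀ·S⁻¹ = [-10/11; -9/22]
x' − x̄ = [10, 9/2] = K·y
y = (KᵀK)⁻¹·Kᵀ·(x' − x̄) = [-11]
z = y + H·x̄ = [-11] + [12] = [1]

z = [1]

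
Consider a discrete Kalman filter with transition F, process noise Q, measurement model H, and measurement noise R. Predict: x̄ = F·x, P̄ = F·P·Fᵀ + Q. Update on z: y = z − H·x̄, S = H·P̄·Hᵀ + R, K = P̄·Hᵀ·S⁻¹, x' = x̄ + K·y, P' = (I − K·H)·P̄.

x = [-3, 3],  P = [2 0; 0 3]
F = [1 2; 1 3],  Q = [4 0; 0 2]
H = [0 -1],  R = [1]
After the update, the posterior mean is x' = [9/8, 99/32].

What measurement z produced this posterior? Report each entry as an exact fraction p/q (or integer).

x̄ = F·x = [3, 6]
P̄ = F·P·Fᵀ + Q = [18 20; 20 31]
S = H·P̄·Hᵀ + R = [32]
K = P̄·Hᵀ·S⁻¹ = [-5/8; -31/32]
x' − x̄ = [-15/8, -93/32] = K·y
y = (KᵀK)⁻¹·Kᵀ·(x' − x̄) = [3]
z = y + H·x̄ = [3] + [-6] = [-3]

z = [-3]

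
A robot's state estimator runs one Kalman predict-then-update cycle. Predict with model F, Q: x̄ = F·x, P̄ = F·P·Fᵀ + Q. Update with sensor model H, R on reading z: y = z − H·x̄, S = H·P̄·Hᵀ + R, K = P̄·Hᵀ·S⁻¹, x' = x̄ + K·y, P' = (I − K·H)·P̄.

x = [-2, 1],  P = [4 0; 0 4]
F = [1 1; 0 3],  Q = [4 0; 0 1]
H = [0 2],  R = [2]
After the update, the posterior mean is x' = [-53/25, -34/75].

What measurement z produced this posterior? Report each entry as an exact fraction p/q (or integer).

z = [-1]

x̄ = F·x = [-1, 3]
P̄ = F·P·Fᵀ + Q = [12 12; 12 37]
S = H·P̄·Hᵀ + R = [150]
K = P̄·Hᵀ·S⁻¹ = [4/25; 37/75]
x' − x̄ = [-28/25, -259/75] = K·y
y = (KᵀK)⁻¹·Kᵀ·(x' − x̄) = [-7]
z = y + H·x̄ = [-7] + [6] = [-1]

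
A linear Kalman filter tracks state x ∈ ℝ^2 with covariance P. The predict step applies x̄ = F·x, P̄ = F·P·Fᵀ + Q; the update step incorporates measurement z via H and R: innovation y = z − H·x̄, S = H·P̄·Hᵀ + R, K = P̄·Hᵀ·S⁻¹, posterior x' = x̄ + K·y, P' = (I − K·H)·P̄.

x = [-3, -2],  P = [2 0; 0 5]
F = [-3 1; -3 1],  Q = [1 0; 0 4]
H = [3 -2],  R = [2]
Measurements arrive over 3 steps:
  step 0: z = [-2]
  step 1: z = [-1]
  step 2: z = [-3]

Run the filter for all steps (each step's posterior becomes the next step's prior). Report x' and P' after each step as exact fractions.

step 0: x' = [58/25, 43/10], P' = [262/25 76/5; 76/5 45/2]
step 1: x' = [-1541/877, -5536/2631], P' = [9694/877 14064/877; 14064/877 62407/2631]
step 2: x' = [-2619/10145, 2026/2029], P' = [804602/71015 33356/2029; 33356/2029 98641/4058]

step 0: x̄ = F·x = [7, 7]
step 0: P̄ = F·P·Fᵀ + Q = [24 23; 23 27]
step 0: y = z − H·x̄ = [-9]
step 0: S = H·P̄·Hᵀ + R = [50]
step 0: K = P̄·Hᵀ·S⁻¹ = [13/25; 3/10]
step 0: x' = x̄ + K·y = [58/25, 43/10]
step 0: P' = (I − K·H)·P̄ = [262/25 76/5; 76/5 45/2]
step 1: x̄ = F·x = [-133/50, -133/50]
step 1: P̄ = F·P·Fᵀ + Q = [1331/50 1281/50; 1281/50 1481/50]
step 1: y = z − H·x̄ = [83/50]
step 1: S = H·P̄·Hᵀ + R = [2631/50]
step 1: K = P̄·Hᵀ·S⁻¹ = [477/877; 881/2631]
step 1: x' = x̄ + K·y = [-1541/877, -5536/2631]
step 1: P' = (I − K·H)·P̄ = [9694/877 14064/877; 14064/877 62407/2631]
step 2: x̄ = F·x = [8333/2631, 8333/2631]
step 2: P̄ = F·P·Fᵀ + Q = [73624/2631 70993/2631; 70993/2631 81517/2631]
step 2: y = z − H·x̄ = [-16226/2631]
step 2: S = H·P̄·Hᵀ + R = [142030/2631]
step 2: K = P̄·Hᵀ·S⁻¹ = [39443/71015; 1427/4058]
step 2: x' = x̄ + K·y = [-2619/10145, 2026/2029]
step 2: P' = (I − K·H)·P̄ = [804602/71015 33356/2029; 33356/2029 98641/4058]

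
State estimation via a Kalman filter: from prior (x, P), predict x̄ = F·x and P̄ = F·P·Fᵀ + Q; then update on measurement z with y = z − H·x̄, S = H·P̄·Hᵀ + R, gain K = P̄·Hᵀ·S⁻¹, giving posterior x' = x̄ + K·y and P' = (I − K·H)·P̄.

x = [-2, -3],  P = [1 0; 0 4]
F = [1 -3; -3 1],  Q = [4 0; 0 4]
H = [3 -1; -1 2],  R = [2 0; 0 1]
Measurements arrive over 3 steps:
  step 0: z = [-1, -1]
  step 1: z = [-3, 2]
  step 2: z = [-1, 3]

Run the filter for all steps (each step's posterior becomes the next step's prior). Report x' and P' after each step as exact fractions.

step 0: x' = [-105/332, -153/332], P' = [2165/6308 1637/6308; 1637/6308 2613/6308]
step 1: x' = [-1223947/1716424, 1129289/1716424], P' = [284413/858212 213729/858212; 213729/858212 344437/858212]
step 2: x' = [48003517/458856368, 723499609/458856368], P' = [37974645/114714092 28522305/114714092; 28522305/114714092 45985917/114714092]

step 0: x̄ = F·x = [7, 3]
step 0: P̄ = F·P·Fᵀ + Q = [41 -15; -15 17]
step 0: y = z − H·x̄ = [-19, 0]
step 0: S = H·P̄·Hᵀ + R = [478 -262; -262 170]
step 0: K = P̄·Hᵀ·S⁻¹ = [2429/6308 1109/6308; 1149/6308 3589/6308]
step 0: x' = x̄ + K·y = [-105/332, -153/332]
step 0: P' = (I − K·H)·P̄ = [2165/6308 1637/6308; 1637/6308 2613/6308]
step 1: x̄ = F·x = [177/166, 81/166]
step 1: P̄ = F·P·Fᵀ + Q = [10273/1577 509/1577; 509/1577 9377/1577]
step 1: y = z − H·x̄ = [-474/83, 347/166]
step 1: S = H·P̄·Hᵀ + R = [101934/1577 -46010/1577; -46010/1577 47322/1577]
step 1: K = P̄·Hᵀ·S⁻¹ = [319755/858212 143045/858212; 148375/858212 475145/858212]
step 1: x' = x̄ + K·y = [-1223947/1716424, 1129289/1716424]
step 1: P' = (I − K·H)·P̄ = [284413/858212 213729/858212; 213729/858212 344437/858212]
step 2: x̄ = F·x = [-2305907/858212, 2400565/858212]
step 2: P̄ = F·P·Fᵀ + Q = [1383705/214553 62685/214553; 62685/214553 1263657/214553]
step 2: y = z − H·x̄ = [4230037/429106, -4532401/858212]
step 2: S = H·P̄·Hᵀ + R = [13769998/214553 -6239634/214553; -6239634/214553 6402146/214553]
step 2: K = P̄·Hᵀ·S⁻¹ = [42700815/114714092 19069965/114714092; 19790499/114714092 63449529/114714092]
step 2: x' = x̄ + K·y = [48003517/458856368, 723499609/458856368]
step 2: P' = (I − K·H)·P̄ = [37974645/114714092 28522305/114714092; 28522305/114714092 45985917/114714092]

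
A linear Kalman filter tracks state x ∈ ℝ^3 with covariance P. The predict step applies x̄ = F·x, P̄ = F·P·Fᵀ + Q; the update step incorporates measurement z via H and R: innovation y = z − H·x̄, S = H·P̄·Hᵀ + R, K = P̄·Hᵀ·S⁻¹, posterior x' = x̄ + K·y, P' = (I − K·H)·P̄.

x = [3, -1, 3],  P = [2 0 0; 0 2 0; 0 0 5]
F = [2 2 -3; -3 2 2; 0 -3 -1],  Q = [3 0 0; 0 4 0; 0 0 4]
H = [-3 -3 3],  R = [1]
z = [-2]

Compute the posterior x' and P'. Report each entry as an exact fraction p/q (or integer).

x' = [-301/125, -169/125, -552/125]
P' = [57439/1000 -21617/500 7089/500; -21617/500 9251/250 -1567/250; 7089/500 -1567/250 1989/250]

x̄ = F·x = [-5, -5, 0]
P̄ = F·P·Fᵀ + Q = [64 -34 3; -34 50 -22; 3 -22 27]
y = z − H·x̄ = [-32]
S = H·P̄·Hᵀ + R = [1000]
K = P̄·Hᵀ·S⁻¹ = [-81/1000; -57/500; 69/500]
x' = x̄ + K·y = [-301/125, -169/125, -552/125]
P' = (I − K·H)·P̄ = [57439/1000 -21617/500 7089/500; -21617/500 9251/250 -1567/250; 7089/500 -1567/250 1989/250]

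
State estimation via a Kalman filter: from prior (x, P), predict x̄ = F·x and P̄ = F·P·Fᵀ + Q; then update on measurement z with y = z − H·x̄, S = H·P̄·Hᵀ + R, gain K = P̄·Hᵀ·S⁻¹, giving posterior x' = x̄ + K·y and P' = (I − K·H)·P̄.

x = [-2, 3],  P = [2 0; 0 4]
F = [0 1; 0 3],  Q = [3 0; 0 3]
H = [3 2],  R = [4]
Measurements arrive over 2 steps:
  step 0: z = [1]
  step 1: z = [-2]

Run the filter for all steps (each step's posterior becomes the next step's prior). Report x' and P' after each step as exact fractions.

step 0: x' = [-69/367, 339/367], P' = [544/367 -726/367; -726/367 1317/367]
step 1: x' = [-21597/61229, -50097/122458], P' = [90462/61229 -120537/61229; -120537/61229 437133/122458]

step 0: x̄ = F·x = [3, 9]
step 0: P̄ = F·P·Fᵀ + Q = [7 12; 12 39]
step 0: y = z − H·x̄ = [-26]
step 0: S = H·P̄·Hᵀ + R = [367]
step 0: K = P̄·Hᵀ·S⁻¹ = [45/367; 114/367]
step 0: x' = x̄ + K·y = [-69/367, 339/367]
step 0: P' = (I − K·H)·P̄ = [544/367 -726/367; -726/367 1317/367]
step 1: x̄ = F·x = [339/367, 1017/367]
step 1: P̄ = F·P·Fᵀ + Q = [2418/367 3951/367; 3951/367 12954/367]
step 1: y = z − H·x̄ = [-3785/367]
step 1: S = H·P̄·Hᵀ + R = [122458/367]
step 1: K = P̄·Hᵀ·S⁻¹ = [7578/61229; 37761/122458]
step 1: x' = x̄ + K·y = [-21597/61229, -50097/122458]
step 1: P' = (I − K·H)·P̄ = [90462/61229 -120537/61229; -120537/61229 437133/122458]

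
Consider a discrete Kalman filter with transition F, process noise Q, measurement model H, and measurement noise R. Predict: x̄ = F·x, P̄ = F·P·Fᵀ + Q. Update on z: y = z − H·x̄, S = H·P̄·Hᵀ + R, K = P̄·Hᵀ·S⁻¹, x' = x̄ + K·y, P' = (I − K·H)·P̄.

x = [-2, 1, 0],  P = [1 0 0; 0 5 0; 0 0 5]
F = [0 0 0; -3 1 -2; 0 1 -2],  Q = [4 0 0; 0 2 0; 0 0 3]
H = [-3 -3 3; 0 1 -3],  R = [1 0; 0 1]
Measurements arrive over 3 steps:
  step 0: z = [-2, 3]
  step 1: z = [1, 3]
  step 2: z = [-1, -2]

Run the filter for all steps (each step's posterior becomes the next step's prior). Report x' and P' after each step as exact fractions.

step 0: x' = [-25968/19057, 30904/19057, -8490/19057], P' = [56212/19057 -83124/19057 -27468/19057; -83124/19057 132318/19057 46885/19057; -27468/19057 46885/19057 18654/19057]
step 1: x' = [-207480012/121174451, 100427560/121174451, -72424302/121174451], P' = [367058732/121174451 -535851144/121174451 -172060164/121174451; -535851144/121174451 839705704/121174451 288969806/121174451; -172060164/121174451 288969806/121174451 112130193/121174451]
step 2: x' = [-505964446176/788997254585, 1977620932102/788997254585, 238920566623/157799450917], P' = [2411886106244/788997254585 -3524075743608/788997254585 -226571832540/157799450917; -3524075743608/788997254585 5523544164186/788997254585 380315485540/157799450917; -226571832540/157799450917 380315485540/157799450917 147449990985/157799450917]

step 0: x̄ = F·x = [0, 7, 1]
step 0: P̄ = F·P·Fᵀ + Q = [4 0 0; 0 36 25; 0 25 28]
step 0: y = z − H·x̄ = [16, -1]
step 0: S = H·P̄·Hᵀ + R = [163 -60; -60 139]
step 0: K = P̄·Hᵀ·S⁻¹ = [-1668/19057 -720/19057; -6927/19057 -8337/19057; -2289/19057 -9077/19057]
step 0: x' = x̄ + K·y = [-25968/19057, 30904/19057, -8490/19057]
step 0: P' = (I − K·H)·P̄ = [56212/19057 -83124/19057 -27468/19057; -83124/19057 132318/19057 46885/19057; -27468/19057 46885/19057 18654/19057]
step 1: x̄ = F·x = [0, 2132/323, 47884/19057]
step 1: P̄ = F·P·Fᵀ + Q = [4 0 0; 0 12416/323 1762/323; 0 1762/323 76565/19057]
step 1: y = z − H·x̄ = [252769/19057, 75035/19057]
step 1: S = H·P̄·Hᵀ + R = [6115846/19057 -1639221/19057; -1639221/19057 816938/19057]
step 1: K = P̄·Hᵀ·S⁻¹ = [-9803256/121174451 -19670652/121174451; -44654262/121174451 -27203714/121174451; -14338347/121174451 -47420773/121174451]
step 1: x' = x̄ + K·y = [-207480012/121174451, 100427560/121174451, -72424302/121174451]
step 1: P' = (I − K·H)·P̄ = [367058732/121174451 -535851144/121174451 -172060164/121174451; -535851144/121174451 839705704/121174451 288969806/121174451; -172060164/121174451 288969806/121174451 112130193/121174451]
step 2: x̄ = F·x = [0, 867716200/121174451, 245276164/121174451]
step 2: P̄ = F·P·Fᵀ + Q = [4 0 0; 0 4828609638/121174451 707539700/121174451; 0 707539700/121174451 495870605/121174451]
step 2: y = z − H·x̄ = [1746145657/121174451, -374236610/121174451]
step 2: S = H·P̄·Hᵀ + R = [39668062274/121174451 -10458187959/121174451; -10458187959/121174451 5167381334/121174451]
step 2: K = P̄·Hᵀ·S⁻¹ = [-62008576008/788997254585 -125498255508/788997254585; -293672978634/788997254585 -181188118914/788997254585; -18880986045/157799450917 -62034487415/157799450917]
step 2: x' = x̄ + K·y = [-505964446176/788997254585, 1977620932102/788997254585, 238920566623/157799450917]
step 2: P' = (I − K·H)·P̄ = [2411886106244/788997254585 -3524075743608/788997254585 -226571832540/157799450917; -3524075743608/788997254585 5523544164186/788997254585 380315485540/157799450917; -226571832540/157799450917 380315485540/157799450917 147449990985/157799450917]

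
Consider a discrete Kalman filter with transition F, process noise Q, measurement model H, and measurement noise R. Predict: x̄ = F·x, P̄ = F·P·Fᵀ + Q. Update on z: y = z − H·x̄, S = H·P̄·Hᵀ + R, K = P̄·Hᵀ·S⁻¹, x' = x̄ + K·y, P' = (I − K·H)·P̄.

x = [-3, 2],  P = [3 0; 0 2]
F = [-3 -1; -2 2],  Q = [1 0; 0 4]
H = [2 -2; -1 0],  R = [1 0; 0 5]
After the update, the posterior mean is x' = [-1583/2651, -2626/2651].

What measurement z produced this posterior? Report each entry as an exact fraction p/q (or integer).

z = [1, 3]

x̄ = F·x = [7, 10]
P̄ = F·P·Fᵀ + Q = [30 14; 14 24]
S = H·P̄·Hᵀ + R = [105 -32; -32 35]
K = P̄·Hᵀ·S⁻¹ = [160/2651 -2126/2651; -1148/2651 -2110/2651]
x' − x̄ = [-20140/2651, -29136/2651] = K·y
y = (KᵀK)⁻¹·Kᵀ·(x' − x̄) = [7, 10]
z = y + H·x̄ = [7, 10] + [-6, -7] = [1, 3]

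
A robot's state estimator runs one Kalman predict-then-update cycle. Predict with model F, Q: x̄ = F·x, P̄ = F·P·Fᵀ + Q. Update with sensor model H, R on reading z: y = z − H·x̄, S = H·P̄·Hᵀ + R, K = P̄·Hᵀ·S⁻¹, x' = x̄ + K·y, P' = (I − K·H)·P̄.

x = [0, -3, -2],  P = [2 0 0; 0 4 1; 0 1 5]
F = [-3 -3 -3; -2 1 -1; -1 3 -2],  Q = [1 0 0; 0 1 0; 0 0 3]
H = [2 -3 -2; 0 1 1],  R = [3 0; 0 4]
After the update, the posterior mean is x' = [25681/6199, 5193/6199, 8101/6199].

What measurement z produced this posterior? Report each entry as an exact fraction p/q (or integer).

x̄ = F·x = [15, -1, -5]
P̄ = F·P·Fᵀ + Q = [118 15 -3; 15 16 21; -3 21 49]
S = H·P̄·Hᵀ + R = [911 -227; -227 111]
K = P̄·Hᵀ·S⁻¹ = [24591/49592 55651/49592; 1739/49592 20087/49592; -2647/49592 25861/49592]
x' − x̄ = [-67304/6199, 11392/6199, 39096/6199] = K·y
y = (KᵀK)⁻¹·Kᵀ·(x' − x̄) = [-40, 8]
z = y + H·x̄ = [-40, 8] + [43, -6] = [3, 2]

z = [3, 2]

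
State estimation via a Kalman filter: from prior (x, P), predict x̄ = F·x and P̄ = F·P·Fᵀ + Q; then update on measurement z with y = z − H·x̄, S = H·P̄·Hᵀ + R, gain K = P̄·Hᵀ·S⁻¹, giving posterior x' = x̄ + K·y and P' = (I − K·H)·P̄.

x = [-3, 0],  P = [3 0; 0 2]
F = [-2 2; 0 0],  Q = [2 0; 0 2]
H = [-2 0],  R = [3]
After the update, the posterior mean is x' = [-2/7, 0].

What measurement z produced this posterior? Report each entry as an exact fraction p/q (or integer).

x̄ = F·x = [6, 0]
P̄ = F·P·Fᵀ + Q = [22 0; 0 2]
S = H·P̄·Hᵀ + R = [91]
K = P̄·Hᵀ·S⁻¹ = [-44/91; 0]
x' − x̄ = [-44/7, 0] = K·y
y = (KᵀK)⁻¹·Kᵀ·(x' − x̄) = [13]
z = y + H·x̄ = [13] + [-12] = [1]

z = [1]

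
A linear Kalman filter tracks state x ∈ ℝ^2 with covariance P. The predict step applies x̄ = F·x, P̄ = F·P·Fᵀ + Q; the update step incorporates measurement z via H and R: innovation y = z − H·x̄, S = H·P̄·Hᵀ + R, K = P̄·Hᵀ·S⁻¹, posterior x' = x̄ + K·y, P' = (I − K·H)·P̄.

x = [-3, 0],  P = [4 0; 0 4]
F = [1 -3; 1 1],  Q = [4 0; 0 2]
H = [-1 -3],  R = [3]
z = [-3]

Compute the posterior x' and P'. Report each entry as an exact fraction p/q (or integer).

x' = [33/89, 63/89]
P' = [3516/89 -1152/89; -1152/89 406/89]

x̄ = F·x = [-3, -3]
P̄ = F·P·Fᵀ + Q = [44 -8; -8 10]
y = z − H·x̄ = [-15]
S = H·P̄·Hᵀ + R = [89]
K = P̄·Hᵀ·S⁻¹ = [-20/89; -22/89]
x' = x̄ + K·y = [33/89, 63/89]
P' = (I − K·H)·P̄ = [3516/89 -1152/89; -1152/89 406/89]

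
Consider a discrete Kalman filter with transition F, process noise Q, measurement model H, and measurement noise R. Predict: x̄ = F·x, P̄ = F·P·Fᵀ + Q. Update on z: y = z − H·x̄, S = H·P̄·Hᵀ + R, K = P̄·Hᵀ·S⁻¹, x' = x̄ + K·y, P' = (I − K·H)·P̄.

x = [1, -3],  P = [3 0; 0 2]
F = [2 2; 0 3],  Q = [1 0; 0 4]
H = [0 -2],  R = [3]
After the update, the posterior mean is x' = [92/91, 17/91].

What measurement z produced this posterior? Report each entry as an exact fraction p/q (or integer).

z = [-1]

x̄ = F·x = [-4, -9]
P̄ = F·P·Fᵀ + Q = [21 12; 12 22]
S = H·P̄·Hᵀ + R = [91]
K = P̄·Hᵀ·S⁻¹ = [-24/91; -44/91]
x' − x̄ = [456/91, 836/91] = K·y
y = (KᵀK)⁻¹·Kᵀ·(x' − x̄) = [-19]
z = y + H·x̄ = [-19] + [18] = [-1]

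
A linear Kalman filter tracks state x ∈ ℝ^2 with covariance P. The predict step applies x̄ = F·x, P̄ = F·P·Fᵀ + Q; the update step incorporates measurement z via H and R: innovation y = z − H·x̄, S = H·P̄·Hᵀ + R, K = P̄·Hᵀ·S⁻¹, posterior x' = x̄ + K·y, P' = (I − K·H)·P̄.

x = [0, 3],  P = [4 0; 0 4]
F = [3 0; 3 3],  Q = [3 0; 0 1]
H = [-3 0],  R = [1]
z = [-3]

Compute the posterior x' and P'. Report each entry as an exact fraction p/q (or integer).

x̄ = F·x = [0, 9]
P̄ = F·P·Fᵀ + Q = [39 36; 36 73]
y = z − H·x̄ = [-3]
S = H·P̄·Hᵀ + R = [352]
K = P̄·Hᵀ·S⁻¹ = [-117/352; -27/88]
x' = x̄ + K·y = [351/352, 873/88]
P' = (I − K·H)·P̄ = [39/352 9/88; 9/88 877/22]

x' = [351/352, 873/88]
P' = [39/352 9/88; 9/88 877/22]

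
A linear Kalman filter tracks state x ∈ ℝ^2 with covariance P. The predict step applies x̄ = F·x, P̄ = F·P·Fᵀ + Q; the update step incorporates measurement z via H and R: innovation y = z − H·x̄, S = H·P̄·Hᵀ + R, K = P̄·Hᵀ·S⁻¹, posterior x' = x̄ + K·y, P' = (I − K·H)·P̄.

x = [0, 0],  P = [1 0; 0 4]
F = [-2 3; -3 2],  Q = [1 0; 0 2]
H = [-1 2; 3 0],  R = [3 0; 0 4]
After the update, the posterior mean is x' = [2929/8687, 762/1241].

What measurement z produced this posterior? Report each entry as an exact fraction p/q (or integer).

x̄ = F·x = [0, 0]
P̄ = F·P·Fᵀ + Q = [41 30; 30 27]
S = H·P̄·Hᵀ + R = [32 57; 57 373]
K = P̄·Hᵀ·S⁻¹ = [76/8687 2853/8687; 546/1241 216/1241]
x' − x̄ = [2929/8687, 762/1241] = K·y
y = (KᵀK)⁻¹·Kᵀ·(x' − x̄) = [1, 1]
z = y + H·x̄ = [1, 1] + [0, 0] = [1, 1]

z = [1, 1]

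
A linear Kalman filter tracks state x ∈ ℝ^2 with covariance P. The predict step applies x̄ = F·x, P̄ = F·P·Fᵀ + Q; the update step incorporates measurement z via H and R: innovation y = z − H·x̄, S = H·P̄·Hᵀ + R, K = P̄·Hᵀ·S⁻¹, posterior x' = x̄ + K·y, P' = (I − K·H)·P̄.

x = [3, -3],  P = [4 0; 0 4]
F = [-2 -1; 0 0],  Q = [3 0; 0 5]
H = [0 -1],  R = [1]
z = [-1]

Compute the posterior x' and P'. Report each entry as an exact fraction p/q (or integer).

x' = [-3, 5/6]
P' = [23 0; 0 5/6]

x̄ = F·x = [-3, 0]
P̄ = F·P·Fᵀ + Q = [23 0; 0 5]
y = z − H·x̄ = [-1]
S = H·P̄·Hᵀ + R = [6]
K = P̄·Hᵀ·S⁻¹ = [0; -5/6]
x' = x̄ + K·y = [-3, 5/6]
P' = (I − K·H)·P̄ = [23 0; 0 5/6]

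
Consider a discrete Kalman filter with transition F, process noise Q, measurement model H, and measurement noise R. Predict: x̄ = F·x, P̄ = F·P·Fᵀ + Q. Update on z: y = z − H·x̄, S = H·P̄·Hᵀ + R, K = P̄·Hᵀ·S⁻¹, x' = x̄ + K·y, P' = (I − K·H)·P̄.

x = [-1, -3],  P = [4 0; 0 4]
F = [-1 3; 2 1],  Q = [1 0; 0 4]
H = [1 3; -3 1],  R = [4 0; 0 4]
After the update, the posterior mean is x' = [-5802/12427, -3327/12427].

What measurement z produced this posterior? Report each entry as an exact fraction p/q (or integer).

z = [-1, 1]

x̄ = F·x = [-8, -5]
P̄ = F·P·Fᵀ + Q = [41 4; 4 24]
S = H·P̄·Hᵀ + R = [285 -83; -83 373]
K = P̄·Hᵀ·S⁻¹ = [2473/24854 -7379/24854; 3668/12427 1216/12427]
x' − x̄ = [93614/12427, 58808/12427] = K·y
y = (KᵀK)⁻¹·Kᵀ·(x' − x̄) = [22, -18]
z = y + H·x̄ = [22, -18] + [-23, 19] = [-1, 1]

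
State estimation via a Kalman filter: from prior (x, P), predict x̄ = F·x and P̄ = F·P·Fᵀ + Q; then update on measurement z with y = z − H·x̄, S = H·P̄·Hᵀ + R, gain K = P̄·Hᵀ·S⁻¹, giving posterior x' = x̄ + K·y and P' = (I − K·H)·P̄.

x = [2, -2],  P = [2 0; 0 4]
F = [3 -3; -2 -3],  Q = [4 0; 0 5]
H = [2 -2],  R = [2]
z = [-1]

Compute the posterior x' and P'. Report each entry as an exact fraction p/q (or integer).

x' = [6, 109/17]
P' = [270/7 268/7; 268/7 4581/119]

x̄ = F·x = [12, 2]
P̄ = F·P·Fᵀ + Q = [58 24; 24 49]
y = z − H·x̄ = [-21]
S = H·P̄·Hᵀ + R = [238]
K = P̄·Hᵀ·S⁻¹ = [2/7; -25/119]
x' = x̄ + K·y = [6, 109/17]
P' = (I − K·H)·P̄ = [270/7 268/7; 268/7 4581/119]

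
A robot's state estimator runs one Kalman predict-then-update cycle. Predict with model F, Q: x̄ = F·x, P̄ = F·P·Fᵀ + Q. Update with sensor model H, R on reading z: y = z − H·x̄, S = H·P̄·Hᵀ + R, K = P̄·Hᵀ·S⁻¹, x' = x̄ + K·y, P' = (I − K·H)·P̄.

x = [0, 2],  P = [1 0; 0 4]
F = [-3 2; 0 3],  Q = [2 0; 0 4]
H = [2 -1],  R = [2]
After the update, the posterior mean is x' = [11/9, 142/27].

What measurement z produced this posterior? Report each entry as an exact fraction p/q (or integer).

x̄ = F·x = [4, 6]
P̄ = F·P·Fᵀ + Q = [27 24; 24 40]
S = H·P̄·Hᵀ + R = [54]
K = P̄·Hᵀ·S⁻¹ = [5/9; 4/27]
x' − x̄ = [-25/9, -20/27] = K·y
y = (KᵀK)⁻¹·Kᵀ·(x' − x̄) = [-5]
z = y + H·x̄ = [-5] + [2] = [-3]

z = [-3]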